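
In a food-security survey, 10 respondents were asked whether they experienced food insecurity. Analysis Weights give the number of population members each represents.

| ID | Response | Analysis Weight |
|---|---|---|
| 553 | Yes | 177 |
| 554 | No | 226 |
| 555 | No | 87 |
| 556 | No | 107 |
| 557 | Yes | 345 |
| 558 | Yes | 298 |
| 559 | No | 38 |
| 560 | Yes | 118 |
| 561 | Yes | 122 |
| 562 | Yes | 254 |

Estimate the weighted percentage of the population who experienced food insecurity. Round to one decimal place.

74.2

Sum of weights for 'Yes' = 177 + 345 + 298 + 118 + 122 + 254 = 1314
Total weight = 177 + 226 + 87 + 107 + 345 + 298 + 38 + 118 + 122 + 254 = 1772
Weighted proportion = 1314 / 1772 = 0.74153499 → 74.153499%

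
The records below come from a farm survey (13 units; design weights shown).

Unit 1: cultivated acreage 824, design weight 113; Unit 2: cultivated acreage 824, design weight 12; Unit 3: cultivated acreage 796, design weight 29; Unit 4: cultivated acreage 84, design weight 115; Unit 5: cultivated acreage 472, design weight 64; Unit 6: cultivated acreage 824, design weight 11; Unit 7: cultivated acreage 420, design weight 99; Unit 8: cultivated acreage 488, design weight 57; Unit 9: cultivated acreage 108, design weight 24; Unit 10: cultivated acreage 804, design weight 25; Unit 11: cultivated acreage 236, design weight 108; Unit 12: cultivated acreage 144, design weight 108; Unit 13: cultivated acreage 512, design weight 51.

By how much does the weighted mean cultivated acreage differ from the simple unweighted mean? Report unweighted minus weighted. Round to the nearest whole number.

93

Unweighted sum = 6536
Unweighted mean = 6536 / 13 = 502.76923
Weighted sum = 334256
Sum of weights = 816
Weighted mean = 334256 / 816 = 409.62745
Difference (unweighted minus weighted) = 93.14178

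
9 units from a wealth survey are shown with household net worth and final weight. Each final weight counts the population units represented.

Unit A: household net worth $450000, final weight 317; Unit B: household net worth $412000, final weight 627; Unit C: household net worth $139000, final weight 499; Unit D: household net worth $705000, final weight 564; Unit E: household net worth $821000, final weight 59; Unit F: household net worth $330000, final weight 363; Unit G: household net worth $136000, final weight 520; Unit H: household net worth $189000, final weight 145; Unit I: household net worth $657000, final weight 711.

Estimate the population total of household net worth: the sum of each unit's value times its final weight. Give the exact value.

Weighted total = 450000×317 + 412000×627 + 139000×499 + 705000×564 + 821000×59 + 330000×363 + 136000×520 + 189000×145 + 657000×711
  = 142650000 + 258324000 + 69361000 + 397620000 + 48439000 + 119790000 + 70720000 + 27405000 + 467127000 = 1601436000

1601436000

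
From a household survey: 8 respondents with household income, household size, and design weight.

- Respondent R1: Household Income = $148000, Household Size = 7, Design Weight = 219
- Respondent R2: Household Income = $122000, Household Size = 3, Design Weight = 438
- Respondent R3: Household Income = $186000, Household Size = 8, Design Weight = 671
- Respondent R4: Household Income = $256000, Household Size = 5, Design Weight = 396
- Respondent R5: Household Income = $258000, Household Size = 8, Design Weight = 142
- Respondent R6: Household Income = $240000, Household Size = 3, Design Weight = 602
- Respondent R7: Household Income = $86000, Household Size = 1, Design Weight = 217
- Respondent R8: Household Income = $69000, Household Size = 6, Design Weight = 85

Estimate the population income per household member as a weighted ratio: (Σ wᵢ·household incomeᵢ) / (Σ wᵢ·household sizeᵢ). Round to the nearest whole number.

37339

Σ wᵢ·y = 148000×219 + 122000×438 + 186000×671 + 256000×396 + 258000×142 + 240000×602 + 86000×217 + 69000×85
  = 32412000 + 53436000 + 124806000 + 101376000 + 36636000 + 144480000 + 18662000 + 5865000 = 517673000
Σ wᵢ·x = 7×219 + 3×438 + 8×671 + 5×396 + 8×142 + 3×602 + 1×217 + 6×85
  = 1533 + 1314 + 5368 + 1980 + 1136 + 1806 + 217 + 510 = 13864
Ratio = 517673000 / 13864 = 37339.368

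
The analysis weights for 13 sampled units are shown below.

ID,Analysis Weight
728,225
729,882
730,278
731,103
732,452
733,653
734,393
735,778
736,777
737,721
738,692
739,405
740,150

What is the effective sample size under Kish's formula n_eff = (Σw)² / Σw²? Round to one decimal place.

Σ wᵢ = 6509
Σ wᵢ² = 4095847
n_eff = 6509² / 4095847 = 42367081 / 4095847 = 10.343912

10.3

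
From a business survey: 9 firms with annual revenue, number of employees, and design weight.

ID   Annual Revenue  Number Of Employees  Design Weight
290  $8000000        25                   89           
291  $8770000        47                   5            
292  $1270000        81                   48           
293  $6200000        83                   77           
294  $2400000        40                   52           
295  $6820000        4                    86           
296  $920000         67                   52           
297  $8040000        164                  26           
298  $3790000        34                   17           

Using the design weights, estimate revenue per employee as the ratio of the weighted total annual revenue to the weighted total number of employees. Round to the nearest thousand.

99000

Σ wᵢ·y = 8000000×89 + 8770000×5 + 1270000×48 + 6200000×77 + 2400000×52 + 6820000×86 + 920000×52 + 8040000×26 + 3790000×17
  = 712000000 + 43850000 + 60960000 + 477400000 + 124800000 + 586520000 + 47840000 + 209040000 + 64430000 = 2326840000
Σ wᵢ·x = 25×89 + 47×5 + 81×48 + 83×77 + 40×52 + 4×86 + 67×52 + 164×26 + 34×17
  = 23489
Ratio = 2326840000 / 23489 = 99060.837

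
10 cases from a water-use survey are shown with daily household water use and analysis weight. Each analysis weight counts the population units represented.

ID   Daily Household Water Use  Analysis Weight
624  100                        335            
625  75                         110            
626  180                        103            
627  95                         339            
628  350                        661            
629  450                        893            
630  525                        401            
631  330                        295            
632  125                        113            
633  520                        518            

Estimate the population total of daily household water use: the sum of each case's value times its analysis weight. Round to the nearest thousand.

Weighted total = 100×335 + 75×110 + 180×103 + 95×339 + 350×661 + 450×893 + 525×401 + 330×295 + 125×113 + 520×518
  = 33500 + 8250 + 18540 + 32205 + 231350 + 401850 + 210525 + 97350 + 14125 + 269360 = 1317055

1317000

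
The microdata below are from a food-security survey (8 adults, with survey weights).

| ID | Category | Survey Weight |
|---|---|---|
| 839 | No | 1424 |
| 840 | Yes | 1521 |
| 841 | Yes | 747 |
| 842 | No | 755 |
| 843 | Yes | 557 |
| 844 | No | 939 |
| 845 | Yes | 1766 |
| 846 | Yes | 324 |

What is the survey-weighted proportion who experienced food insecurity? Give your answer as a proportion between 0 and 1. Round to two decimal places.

0.61

Sum of weights for 'Yes' = 1521 + 747 + 557 + 1766 + 324 = 4915
Total weight = 1424 + 1521 + 747 + 755 + 557 + 939 + 1766 + 324 = 8033
Weighted proportion = 4915 / 8033 = 0.61185111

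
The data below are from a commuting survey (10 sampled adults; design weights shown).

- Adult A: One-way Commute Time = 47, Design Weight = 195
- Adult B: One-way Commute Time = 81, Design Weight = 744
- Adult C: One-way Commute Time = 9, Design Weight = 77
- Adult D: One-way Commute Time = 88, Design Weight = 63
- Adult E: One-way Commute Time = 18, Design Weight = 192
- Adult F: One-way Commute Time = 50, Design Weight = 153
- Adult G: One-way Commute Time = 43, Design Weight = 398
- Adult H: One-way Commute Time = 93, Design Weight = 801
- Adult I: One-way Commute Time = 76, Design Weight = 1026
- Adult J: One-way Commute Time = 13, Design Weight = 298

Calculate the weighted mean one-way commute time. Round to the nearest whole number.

66

Weighted sum = 47×195 + 81×744 + 9×77 + 88×63 + 18×192 + 50×153 + 43×398 + 93×801 + 76×1026 + 13×298
  = 9165 + 60264 + 693 + 5544 + 3456 + 7650 + 17114 + 74493 + 77976 + 3874 = 260229
Sum of weights = 195 + 744 + 77 + 63 + 192 + 153 + 398 + 801 + 1026 + 298 = 3947
Weighted mean = 260229 / 3947 = 65.930834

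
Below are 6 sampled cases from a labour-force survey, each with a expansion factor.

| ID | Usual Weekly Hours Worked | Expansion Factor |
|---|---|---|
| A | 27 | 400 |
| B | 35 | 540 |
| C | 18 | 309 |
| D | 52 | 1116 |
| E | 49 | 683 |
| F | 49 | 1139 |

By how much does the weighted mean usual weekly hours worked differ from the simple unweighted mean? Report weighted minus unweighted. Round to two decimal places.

Unweighted sum = 27 + 35 + 18 + 52 + 49 + 49 = 230
Unweighted mean = 230 / 6 = 38.333333
Weighted sum = 27×400 + 35×540 + 18×309 + 52×1116 + 49×683 + 49×1139
  = 182572
Sum of weights = 400 + 540 + 309 + 1116 + 683 + 1139 = 4187
Weighted mean = 182572 / 4187 = 43.60449
Difference (weighted minus unweighted) = 5.2711568

5.27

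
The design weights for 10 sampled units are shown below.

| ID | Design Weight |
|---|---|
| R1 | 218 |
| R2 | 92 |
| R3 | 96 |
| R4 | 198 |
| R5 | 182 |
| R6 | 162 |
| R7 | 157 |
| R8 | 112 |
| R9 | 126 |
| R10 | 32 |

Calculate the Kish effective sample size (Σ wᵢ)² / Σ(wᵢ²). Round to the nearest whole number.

9

Σ wᵢ = 1375
Σ wᵢ² = 47524 + 8464 + 9216 + 39204 + 33124 + 26244 + 24649 + 12544 + 15876 + 1024 = 217869
n_eff = 1375² / 217869 = 1890625 / 217869 = 8.6778064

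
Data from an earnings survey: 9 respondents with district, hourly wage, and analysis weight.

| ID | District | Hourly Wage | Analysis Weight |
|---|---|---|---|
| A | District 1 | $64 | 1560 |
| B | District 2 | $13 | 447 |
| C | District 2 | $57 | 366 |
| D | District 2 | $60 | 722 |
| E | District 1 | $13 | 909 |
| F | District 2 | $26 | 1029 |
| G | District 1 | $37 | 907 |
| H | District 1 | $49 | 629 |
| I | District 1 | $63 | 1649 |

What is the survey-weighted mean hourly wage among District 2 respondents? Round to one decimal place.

District 2 rows: B, C, D, F
Weighted sum = 13×447 + 57×366 + 60×722 + 26×1029
  = 96747
Sum of weights = 2564
Weighted mean = 96747 / 2564 = 37.732839

37.7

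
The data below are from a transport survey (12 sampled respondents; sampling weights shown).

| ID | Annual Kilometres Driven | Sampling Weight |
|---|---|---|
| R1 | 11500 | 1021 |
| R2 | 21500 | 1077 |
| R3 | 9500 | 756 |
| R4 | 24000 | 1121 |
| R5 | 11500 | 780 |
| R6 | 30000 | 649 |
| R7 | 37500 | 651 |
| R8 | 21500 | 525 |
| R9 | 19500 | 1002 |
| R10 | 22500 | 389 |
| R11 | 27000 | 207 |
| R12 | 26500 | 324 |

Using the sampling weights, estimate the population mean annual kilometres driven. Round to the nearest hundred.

Weighted sum = 11500×1021 + 21500×1077 + 9500×756 + 24000×1121 + 11500×780 + 30000×649 + 37500×651 + 21500×525 + 19500×1002 + 22500×389 + 27000×207 + 26500×324
  = 175589500
Sum of weights = 8502
Weighted mean = 175589500 / 8502 = 20652.729

20700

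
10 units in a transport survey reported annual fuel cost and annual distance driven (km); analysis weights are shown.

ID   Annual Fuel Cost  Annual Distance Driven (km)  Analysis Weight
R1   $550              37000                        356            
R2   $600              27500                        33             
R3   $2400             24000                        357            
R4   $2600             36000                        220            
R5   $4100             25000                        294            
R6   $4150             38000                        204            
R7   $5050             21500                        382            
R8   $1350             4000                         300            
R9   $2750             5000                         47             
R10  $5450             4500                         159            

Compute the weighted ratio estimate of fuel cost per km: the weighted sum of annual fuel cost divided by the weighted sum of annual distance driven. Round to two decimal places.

Σ wᵢ·y = 550×356 + 600×33 + 2400×357 + 2600×220 + 4100×294 + 4150×204 + 5050×382 + 1350×300 + 2750×47 + 5450×159
  = 7026300
Σ wᵢ·x = 37000×356 + 27500×33 + 24000×357 + 36000×220 + 25000×294 + 38000×204 + 21500×382 + 4000×300 + 5000×47 + 4500×159
  = 13172000 + 907500 + 8568000 + 7920000 + 7350000 + 7752000 + 8213000 + 1200000 + 235000 + 715500 = 56033000
Ratio = 7026300 / 56033000 = 0.12539575

0.13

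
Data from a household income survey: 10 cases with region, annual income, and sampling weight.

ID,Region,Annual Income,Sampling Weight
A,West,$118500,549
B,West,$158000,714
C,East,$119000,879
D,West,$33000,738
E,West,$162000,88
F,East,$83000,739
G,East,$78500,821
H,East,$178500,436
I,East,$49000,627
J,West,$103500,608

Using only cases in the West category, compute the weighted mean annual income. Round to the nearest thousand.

104000

West rows: A, B, D, E, J
Weighted sum = 118500×549 + 158000×714 + 33000×738 + 162000×88 + 103500×608
  = 279406500
Sum of weights = 549 + 714 + 738 + 88 + 608 = 2697
Weighted mean = 279406500 / 2697 = 103599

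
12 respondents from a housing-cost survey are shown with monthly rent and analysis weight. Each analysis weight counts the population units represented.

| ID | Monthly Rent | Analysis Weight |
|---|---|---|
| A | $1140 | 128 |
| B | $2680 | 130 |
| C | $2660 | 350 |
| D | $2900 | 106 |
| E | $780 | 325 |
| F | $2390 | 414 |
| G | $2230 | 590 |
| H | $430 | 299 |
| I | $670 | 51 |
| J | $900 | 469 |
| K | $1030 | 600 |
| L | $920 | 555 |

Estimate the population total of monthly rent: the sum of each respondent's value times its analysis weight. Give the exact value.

Weighted total = 1140×128 + 2680×130 + 2660×350 + 2900×106 + 780×325 + 2390×414 + 2230×590 + 430×299 + 670×51 + 900×469 + 1030×600 + 920×555
  = 145920 + 348400 + 931000 + 307400 + 253500 + 989460 + 1315700 + 128570 + 34170 + 422100 + 618000 + 510600 = 6004820

6004820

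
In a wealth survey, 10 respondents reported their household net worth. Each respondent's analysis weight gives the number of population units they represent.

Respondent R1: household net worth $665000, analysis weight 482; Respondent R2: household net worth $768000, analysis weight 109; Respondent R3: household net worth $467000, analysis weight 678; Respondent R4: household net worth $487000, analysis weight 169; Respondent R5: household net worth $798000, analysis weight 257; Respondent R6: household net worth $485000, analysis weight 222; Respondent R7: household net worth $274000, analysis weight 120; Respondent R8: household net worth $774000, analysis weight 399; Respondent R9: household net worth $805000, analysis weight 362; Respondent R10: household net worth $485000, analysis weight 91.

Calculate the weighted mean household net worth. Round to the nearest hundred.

620700

Weighted sum = 1793178000
Sum of weights = 482 + 109 + 678 + 169 + 257 + 222 + 120 + 399 + 362 + 91 = 2889
Weighted mean = 1793178000 / 2889 = 620691.59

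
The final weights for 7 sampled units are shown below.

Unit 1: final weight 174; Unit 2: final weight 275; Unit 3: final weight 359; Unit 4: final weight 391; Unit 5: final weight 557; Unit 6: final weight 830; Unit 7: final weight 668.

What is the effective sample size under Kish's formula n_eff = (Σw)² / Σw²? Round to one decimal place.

5.8

Σ wᵢ = 174 + 275 + 359 + 391 + 557 + 830 + 668 = 3254
Σ wᵢ² = 30276 + 75625 + 128881 + 152881 + 310249 + 688900 + 446224 = 1833036
n_eff = 3254² / 1833036 = 10588516 / 1833036 = 5.776491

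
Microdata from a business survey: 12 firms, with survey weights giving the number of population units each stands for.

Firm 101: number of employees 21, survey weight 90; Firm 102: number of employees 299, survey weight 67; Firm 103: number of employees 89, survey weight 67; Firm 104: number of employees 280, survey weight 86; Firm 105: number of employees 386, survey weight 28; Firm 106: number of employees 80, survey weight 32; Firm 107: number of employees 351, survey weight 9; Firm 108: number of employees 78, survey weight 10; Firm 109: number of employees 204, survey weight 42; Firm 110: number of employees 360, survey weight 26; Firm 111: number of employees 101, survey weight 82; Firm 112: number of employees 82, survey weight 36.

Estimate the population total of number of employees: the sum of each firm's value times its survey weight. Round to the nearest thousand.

Weighted total = 21×90 + 299×67 + 89×67 + 280×86 + 386×28 + 80×32 + 351×9 + 78×10 + 204×42 + 360×26 + 101×82 + 82×36
  = 1890 + 20033 + 5963 + 24080 + 10808 + 2560 + 3159 + 780 + 8568 + 9360 + 8282 + 2952 = 98435

98000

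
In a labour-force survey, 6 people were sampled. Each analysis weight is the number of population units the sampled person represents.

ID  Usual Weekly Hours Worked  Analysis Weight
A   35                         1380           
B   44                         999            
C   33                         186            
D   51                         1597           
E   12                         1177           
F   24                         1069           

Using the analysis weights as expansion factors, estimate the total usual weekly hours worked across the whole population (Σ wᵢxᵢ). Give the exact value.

219621

Weighted total = 35×1380 + 44×999 + 33×186 + 51×1597 + 12×1177 + 24×1069
  = 48300 + 43956 + 6138 + 81447 + 14124 + 25656 = 219621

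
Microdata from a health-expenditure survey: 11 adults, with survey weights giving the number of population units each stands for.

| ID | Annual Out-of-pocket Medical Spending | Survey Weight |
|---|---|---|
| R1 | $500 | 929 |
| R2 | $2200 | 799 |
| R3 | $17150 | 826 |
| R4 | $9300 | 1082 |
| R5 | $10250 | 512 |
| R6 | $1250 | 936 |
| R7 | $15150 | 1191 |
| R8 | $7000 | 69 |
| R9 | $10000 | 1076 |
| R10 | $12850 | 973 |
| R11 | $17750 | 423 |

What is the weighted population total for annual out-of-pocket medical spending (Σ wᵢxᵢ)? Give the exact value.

82166750

Weighted total = 500×929 + 2200×799 + 17150×826 + 9300×1082 + 10250×512 + 1250×936 + 15150×1191 + 7000×69 + 10000×1076 + 12850×973 + 17750×423
  = 464500 + 1757800 + 14165900 + 10062600 + 5248000 + 1170000 + 18043650 + 483000 + 10760000 + 12503050 + 7508250 = 82166750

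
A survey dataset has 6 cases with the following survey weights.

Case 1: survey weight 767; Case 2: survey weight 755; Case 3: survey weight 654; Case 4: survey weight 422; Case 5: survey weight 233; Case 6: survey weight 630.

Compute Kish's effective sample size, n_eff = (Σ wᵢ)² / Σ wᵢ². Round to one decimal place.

5.4

Σ wᵢ = 3461
Σ wᵢ² = 588289 + 570025 + 427716 + 178084 + 54289 + 396900 = 2215303
n_eff = 3461² / 2215303 = 11978521 / 2215303 = 5.4071705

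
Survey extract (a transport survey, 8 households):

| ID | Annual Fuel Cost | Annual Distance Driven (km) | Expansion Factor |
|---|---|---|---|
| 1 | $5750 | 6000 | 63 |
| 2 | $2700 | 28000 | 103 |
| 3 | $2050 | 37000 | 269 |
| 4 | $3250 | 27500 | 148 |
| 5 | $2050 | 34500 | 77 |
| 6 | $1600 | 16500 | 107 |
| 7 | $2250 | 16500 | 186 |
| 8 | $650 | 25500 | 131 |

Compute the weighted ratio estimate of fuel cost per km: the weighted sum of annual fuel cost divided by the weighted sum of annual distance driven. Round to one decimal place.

Σ wᵢ·y = 5750×63 + 2700×103 + 2050×269 + 3250×148 + 2050×77 + 1600×107 + 2250×186 + 650×131
  = 362250 + 278100 + 551450 + 481000 + 157850 + 171200 + 418500 + 85150 = 2505500
Σ wᵢ·x = 28116500
Ratio = 2505500 / 28116500 = 0.089111376

0.1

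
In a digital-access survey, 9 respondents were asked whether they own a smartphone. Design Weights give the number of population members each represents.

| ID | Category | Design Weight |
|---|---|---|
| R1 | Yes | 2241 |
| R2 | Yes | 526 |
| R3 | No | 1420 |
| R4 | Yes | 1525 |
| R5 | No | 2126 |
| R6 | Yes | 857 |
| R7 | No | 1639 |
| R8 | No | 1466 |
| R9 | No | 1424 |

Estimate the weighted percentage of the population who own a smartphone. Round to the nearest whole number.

39

Sum of weights for 'Yes' = 2241 + 526 + 1525 + 857 = 5149
Total weight = 2241 + 526 + 1420 + 1525 + 2126 + 857 + 1639 + 1466 + 1424 = 13224
Weighted proportion = 5149 / 13224 = 0.38936782 → 38.936782%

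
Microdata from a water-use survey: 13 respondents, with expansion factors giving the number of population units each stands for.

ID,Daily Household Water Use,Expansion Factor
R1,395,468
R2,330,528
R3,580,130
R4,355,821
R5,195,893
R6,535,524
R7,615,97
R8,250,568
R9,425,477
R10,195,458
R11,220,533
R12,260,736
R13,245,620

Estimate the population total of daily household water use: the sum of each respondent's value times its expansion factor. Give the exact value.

2134640

Weighted total = 2134640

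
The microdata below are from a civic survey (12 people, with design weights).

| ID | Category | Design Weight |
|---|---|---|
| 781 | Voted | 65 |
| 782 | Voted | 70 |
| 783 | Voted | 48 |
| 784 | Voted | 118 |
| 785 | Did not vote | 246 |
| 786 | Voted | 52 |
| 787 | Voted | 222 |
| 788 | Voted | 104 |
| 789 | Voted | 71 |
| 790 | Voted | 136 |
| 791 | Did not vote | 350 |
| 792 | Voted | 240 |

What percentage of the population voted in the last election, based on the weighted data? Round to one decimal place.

65.4

Sum of weights for 'Voted' = 65 + 70 + 48 + 118 + 52 + 222 + 104 + 71 + 136 + 240 = 1126
Total weight = 65 + 70 + 48 + 118 + 246 + 52 + 222 + 104 + 71 + 136 + 350 + 240 = 1722
Weighted proportion = 1126 / 1722 = 0.65389082 → 65.389082%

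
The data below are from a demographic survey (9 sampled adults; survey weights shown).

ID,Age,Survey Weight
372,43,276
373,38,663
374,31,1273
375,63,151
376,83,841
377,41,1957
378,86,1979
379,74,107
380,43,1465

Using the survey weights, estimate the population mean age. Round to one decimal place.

54.8

Weighted sum = 477185
Sum of weights = 276 + 663 + 1273 + 151 + 841 + 1957 + 1979 + 107 + 1465 = 8712
Weighted mean = 477185 / 8712 = 54.773301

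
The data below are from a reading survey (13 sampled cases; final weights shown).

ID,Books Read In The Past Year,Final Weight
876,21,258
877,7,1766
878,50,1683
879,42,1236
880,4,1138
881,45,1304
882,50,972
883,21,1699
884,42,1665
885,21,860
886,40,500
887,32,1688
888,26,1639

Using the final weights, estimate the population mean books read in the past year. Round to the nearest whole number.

Weighted sum = 505973
Sum of weights = 16408
Weighted mean = 505973 / 16408 = 30.83697

31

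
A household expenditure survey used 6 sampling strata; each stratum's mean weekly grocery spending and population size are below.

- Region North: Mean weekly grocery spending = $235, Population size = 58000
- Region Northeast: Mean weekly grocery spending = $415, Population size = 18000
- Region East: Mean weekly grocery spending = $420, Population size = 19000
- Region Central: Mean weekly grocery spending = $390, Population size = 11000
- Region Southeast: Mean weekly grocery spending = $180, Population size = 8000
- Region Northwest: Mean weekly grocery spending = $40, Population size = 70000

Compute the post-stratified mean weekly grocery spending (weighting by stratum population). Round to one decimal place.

204.4

Σ Nₕ·x̄ₕ = 235×58000 + 415×18000 + 420×19000 + 390×11000 + 180×8000 + 40×70000
  = 37610000
Σ Nₕ = 184000
Overall mean = 37610000 / 184000 = 204.40217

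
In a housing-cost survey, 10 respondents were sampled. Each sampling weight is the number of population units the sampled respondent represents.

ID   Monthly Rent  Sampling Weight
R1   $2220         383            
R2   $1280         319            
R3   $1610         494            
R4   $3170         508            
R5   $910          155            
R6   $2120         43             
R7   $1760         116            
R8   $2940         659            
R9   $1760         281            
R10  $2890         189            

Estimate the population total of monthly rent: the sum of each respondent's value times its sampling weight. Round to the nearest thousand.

Weighted total = 2220×383 + 1280×319 + 1610×494 + 3170×508 + 910×155 + 2120×43 + 1760×116 + 2940×659 + 1760×281 + 2890×189
  = 850260 + 408320 + 795340 + 1610360 + 141050 + 91160 + 204160 + 1937460 + 494560 + 546210 = 7078880

7079000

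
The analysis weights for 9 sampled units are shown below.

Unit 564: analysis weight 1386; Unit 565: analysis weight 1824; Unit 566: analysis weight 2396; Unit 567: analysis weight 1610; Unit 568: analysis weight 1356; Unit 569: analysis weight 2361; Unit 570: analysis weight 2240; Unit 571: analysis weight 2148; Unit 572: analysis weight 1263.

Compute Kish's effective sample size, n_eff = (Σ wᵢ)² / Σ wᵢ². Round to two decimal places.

Σ wᵢ = 1386 + 1824 + 2396 + 1610 + 1356 + 2361 + 2240 + 2148 + 1263 = 16584
Σ wᵢ² = 1920996 + 3326976 + 5740816 + 2592100 + 1838736 + 5574321 + 5017600 + 4613904 + 1595169 = 32220618
n_eff = 16584² / 32220618 = 275029056 / 32220618 = 8.5358095

8.54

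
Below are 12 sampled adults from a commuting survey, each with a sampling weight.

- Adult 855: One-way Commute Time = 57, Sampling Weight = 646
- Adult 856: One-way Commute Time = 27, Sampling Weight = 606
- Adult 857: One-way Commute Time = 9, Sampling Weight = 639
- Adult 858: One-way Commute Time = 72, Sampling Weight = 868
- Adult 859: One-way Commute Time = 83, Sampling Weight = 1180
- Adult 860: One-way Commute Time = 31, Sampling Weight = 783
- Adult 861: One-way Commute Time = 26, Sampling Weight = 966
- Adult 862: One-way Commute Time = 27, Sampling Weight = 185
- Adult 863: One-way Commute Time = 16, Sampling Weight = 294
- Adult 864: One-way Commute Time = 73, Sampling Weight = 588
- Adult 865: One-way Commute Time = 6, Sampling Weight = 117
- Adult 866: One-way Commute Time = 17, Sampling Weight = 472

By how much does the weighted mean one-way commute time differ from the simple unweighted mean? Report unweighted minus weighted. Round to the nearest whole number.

Unweighted sum = 57 + 27 + 9 + 72 + 83 + 31 + 26 + 27 + 16 + 73 + 6 + 17 = 444
Unweighted mean = 444 / 12 = 37
Weighted sum = 57×646 + 27×606 + 9×639 + 72×868 + 83×1180 + 31×783 + 26×966 + 27×185 + 16×294 + 73×588 + 6×117 + 17×472
  = 330109
Sum of weights = 646 + 606 + 639 + 868 + 1180 + 783 + 966 + 185 + 294 + 588 + 117 + 472 = 7344
Weighted mean = 330109 / 7344 = 44.949483
Difference (unweighted minus weighted) = -7.9494826

-8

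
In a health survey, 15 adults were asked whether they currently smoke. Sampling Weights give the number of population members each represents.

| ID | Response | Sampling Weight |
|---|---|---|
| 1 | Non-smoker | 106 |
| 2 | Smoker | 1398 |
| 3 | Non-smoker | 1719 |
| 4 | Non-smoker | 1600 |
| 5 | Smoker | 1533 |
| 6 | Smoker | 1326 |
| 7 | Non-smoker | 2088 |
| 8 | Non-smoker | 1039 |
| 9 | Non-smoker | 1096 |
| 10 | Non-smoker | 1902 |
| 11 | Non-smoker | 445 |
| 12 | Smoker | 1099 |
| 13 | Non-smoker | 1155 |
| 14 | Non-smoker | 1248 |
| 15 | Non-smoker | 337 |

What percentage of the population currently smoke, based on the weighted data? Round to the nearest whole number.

Sum of weights for 'Smoker' = 1398 + 1533 + 1326 + 1099 = 5356
Total weight = 18091
Weighted proportion = 5356 / 18091 = 0.29605881 → 29.605881%

30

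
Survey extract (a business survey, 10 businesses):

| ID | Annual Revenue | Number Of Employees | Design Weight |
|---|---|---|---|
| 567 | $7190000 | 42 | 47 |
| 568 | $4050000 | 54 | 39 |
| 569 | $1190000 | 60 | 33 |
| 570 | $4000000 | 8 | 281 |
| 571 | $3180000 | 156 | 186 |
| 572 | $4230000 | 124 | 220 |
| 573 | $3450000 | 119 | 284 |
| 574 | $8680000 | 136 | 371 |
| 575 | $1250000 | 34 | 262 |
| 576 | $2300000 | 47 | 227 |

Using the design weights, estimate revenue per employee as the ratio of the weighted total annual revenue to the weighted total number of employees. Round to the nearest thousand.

49000

Σ wᵢ·y = 7190000×47 + 4050000×39 + 1190000×33 + 4000000×281 + 3180000×186 + 4230000×220 + 3450000×284 + 8680000×371 + 1250000×262 + 2300000×227
  = 8230910000
Σ wᵢ·x = 168433
Ratio = 8230910000 / 168433 = 48867.562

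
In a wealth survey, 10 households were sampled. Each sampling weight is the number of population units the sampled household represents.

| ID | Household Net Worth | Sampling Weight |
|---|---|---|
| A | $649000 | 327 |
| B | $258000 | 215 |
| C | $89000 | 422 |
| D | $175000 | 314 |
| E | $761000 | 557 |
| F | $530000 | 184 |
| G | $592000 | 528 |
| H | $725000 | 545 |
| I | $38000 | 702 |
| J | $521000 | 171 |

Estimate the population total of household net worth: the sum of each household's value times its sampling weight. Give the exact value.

Weighted total = 649000×327 + 258000×215 + 89000×422 + 175000×314 + 761000×557 + 530000×184 + 592000×528 + 725000×545 + 38000×702 + 521000×171
  = 212223000 + 55470000 + 37558000 + 54950000 + 423877000 + 97520000 + 312576000 + 395125000 + 26676000 + 89091000 = 1705066000

1705066000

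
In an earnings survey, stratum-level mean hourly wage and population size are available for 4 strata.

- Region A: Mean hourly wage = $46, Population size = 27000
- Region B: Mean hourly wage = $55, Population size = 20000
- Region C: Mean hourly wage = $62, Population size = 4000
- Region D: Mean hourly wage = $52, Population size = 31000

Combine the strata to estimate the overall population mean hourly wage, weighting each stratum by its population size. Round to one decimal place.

Σ Nₕ·x̄ₕ = 46×27000 + 55×20000 + 62×4000 + 52×31000
  = 4202000
Σ Nₕ = 27000 + 20000 + 4000 + 31000 = 82000
Overall mean = 4202000 / 82000 = 51.243902

51.2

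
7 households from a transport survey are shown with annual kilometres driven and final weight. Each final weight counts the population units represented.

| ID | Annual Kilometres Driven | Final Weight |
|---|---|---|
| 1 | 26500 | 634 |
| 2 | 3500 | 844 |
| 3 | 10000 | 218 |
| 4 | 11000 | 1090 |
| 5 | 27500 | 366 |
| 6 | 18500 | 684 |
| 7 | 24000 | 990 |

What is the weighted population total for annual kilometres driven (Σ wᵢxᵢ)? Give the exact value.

Weighted total = 26500×634 + 3500×844 + 10000×218 + 11000×1090 + 27500×366 + 18500×684 + 24000×990
  = 80404000

80404000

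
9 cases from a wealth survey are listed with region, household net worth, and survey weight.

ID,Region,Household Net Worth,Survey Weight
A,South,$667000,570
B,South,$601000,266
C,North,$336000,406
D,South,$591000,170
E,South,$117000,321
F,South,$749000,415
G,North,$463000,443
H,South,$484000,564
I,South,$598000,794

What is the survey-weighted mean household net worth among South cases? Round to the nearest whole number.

South rows: A, B, D, E, F, H, I
Weighted sum = 667000×570 + 601000×266 + 591000×170 + 117000×321 + 749000×415 + 484000×564 + 598000×794
  = 1736706000
Sum of weights = 570 + 266 + 170 + 321 + 415 + 564 + 794 = 3100
Weighted mean = 1736706000 / 3100 = 560227.74

560228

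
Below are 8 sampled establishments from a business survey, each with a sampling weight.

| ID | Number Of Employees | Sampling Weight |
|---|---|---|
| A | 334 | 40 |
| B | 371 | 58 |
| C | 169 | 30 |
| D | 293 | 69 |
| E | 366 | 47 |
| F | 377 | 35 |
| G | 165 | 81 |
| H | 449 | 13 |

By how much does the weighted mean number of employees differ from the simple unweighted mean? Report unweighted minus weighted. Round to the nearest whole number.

Unweighted sum = 334 + 371 + 169 + 293 + 366 + 377 + 165 + 449 = 2524
Unweighted mean = 2524 / 8 = 315.5
Weighted sum = 109764
Sum of weights = 40 + 58 + 30 + 69 + 47 + 35 + 81 + 13 = 373
Weighted mean = 109764 / 373 = 294.27346
Difference (unweighted minus weighted) = 21.226542

21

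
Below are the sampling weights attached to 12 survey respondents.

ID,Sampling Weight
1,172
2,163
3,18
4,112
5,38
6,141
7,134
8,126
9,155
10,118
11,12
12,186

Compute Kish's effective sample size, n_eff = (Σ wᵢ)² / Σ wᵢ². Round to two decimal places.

Σ wᵢ = 172 + 163 + 18 + 112 + 38 + 141 + 134 + 126 + 155 + 118 + 12 + 186 = 1375
Σ wᵢ² = 196867
n_eff = 1375² / 196867 = 1890625 / 196867 = 9.6035648

9.60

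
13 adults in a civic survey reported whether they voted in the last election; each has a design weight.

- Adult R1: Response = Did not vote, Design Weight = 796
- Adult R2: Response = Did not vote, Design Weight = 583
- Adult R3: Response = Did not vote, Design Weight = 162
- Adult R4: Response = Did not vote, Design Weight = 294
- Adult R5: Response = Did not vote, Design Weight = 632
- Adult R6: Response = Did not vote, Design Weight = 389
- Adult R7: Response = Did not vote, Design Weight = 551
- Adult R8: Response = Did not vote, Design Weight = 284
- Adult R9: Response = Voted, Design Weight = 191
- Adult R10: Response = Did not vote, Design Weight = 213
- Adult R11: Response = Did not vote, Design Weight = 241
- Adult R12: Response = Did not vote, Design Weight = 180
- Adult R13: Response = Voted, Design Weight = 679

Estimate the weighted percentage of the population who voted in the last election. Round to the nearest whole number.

17

Sum of weights for 'Voted' = 191 + 679 = 870
Total weight = 5195
Weighted proportion = 870 / 5195 = 0.16746872 → 16.746872%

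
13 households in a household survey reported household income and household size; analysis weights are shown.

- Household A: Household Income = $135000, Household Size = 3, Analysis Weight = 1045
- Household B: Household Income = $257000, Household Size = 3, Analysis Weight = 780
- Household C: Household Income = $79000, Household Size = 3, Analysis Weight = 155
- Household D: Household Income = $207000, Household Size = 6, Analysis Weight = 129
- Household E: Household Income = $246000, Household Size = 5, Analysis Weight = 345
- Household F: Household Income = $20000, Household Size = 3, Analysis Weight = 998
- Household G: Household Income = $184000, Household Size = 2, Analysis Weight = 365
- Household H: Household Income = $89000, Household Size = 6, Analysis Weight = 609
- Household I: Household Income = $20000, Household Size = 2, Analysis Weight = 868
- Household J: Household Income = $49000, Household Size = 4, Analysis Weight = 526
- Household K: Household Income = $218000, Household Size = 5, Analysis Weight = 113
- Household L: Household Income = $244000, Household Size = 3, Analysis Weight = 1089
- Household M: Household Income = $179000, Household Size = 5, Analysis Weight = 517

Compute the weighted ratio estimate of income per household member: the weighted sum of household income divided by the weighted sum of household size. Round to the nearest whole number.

39607

Σ wᵢ·y = 1032701000
Σ wᵢ·x = 26074
Ratio = 1032701000 / 26074 = 39606.543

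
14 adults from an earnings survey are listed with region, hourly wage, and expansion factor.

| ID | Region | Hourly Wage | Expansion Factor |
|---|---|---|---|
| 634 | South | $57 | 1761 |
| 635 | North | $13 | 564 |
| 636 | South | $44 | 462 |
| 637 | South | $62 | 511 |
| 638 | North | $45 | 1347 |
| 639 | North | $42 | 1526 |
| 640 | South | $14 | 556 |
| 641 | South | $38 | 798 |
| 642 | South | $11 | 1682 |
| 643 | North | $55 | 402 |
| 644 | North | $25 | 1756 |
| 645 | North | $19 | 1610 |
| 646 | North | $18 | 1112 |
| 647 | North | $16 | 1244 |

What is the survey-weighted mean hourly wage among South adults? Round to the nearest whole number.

South rows: 634, 636, 637, 640, 641, 642
Weighted sum = 57×1761 + 44×462 + 62×511 + 14×556 + 38×798 + 11×1682
  = 100377 + 20328 + 31682 + 7784 + 30324 + 18502 = 208997
Sum of weights = 1761 + 462 + 511 + 556 + 798 + 1682 = 5770
Weighted mean = 208997 / 5770 = 36.221317

36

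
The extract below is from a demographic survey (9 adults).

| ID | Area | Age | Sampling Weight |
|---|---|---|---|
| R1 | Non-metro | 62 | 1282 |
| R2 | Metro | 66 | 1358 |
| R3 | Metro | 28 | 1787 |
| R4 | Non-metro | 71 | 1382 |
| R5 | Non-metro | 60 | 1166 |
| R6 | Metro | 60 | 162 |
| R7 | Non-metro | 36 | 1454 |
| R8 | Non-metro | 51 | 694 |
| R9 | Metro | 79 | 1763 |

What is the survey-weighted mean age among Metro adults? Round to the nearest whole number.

Metro rows: R2, R3, R6, R9
Weighted sum = 66×1358 + 28×1787 + 60×162 + 79×1763
  = 89628 + 50036 + 9720 + 139277 = 288661
Sum of weights = 1358 + 1787 + 162 + 1763 = 5070
Weighted mean = 288661 / 5070 = 56.935108

57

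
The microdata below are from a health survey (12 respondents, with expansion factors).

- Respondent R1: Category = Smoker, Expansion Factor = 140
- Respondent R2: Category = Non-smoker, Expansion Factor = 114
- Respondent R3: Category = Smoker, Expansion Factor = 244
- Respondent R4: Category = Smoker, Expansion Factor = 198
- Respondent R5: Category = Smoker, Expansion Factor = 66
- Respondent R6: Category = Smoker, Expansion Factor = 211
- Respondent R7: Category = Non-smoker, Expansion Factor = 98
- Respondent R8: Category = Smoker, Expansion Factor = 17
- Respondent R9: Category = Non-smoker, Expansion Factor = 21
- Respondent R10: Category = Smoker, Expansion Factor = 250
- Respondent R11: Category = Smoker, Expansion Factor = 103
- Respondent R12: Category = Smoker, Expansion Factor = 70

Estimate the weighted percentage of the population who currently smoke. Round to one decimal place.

Sum of weights for 'Smoker' = 140 + 244 + 198 + 66 + 211 + 17 + 250 + 103 + 70 = 1299
Total weight = 140 + 114 + 244 + 198 + 66 + 211 + 98 + 17 + 21 + 250 + 103 + 70 = 1532
Weighted proportion = 1299 / 1532 = 0.84791123 → 84.791123%

84.8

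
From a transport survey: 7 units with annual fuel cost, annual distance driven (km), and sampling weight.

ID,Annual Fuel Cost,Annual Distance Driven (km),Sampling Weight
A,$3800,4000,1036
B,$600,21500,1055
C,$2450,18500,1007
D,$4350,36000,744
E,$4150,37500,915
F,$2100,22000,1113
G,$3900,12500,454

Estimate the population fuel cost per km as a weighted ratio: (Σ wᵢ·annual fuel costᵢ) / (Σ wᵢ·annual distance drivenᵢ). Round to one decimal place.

Σ wᵢ·y = 3800×1036 + 600×1055 + 2450×1007 + 4350×744 + 4150×915 + 2100×1113 + 3900×454
  = 18178500
Σ wᵢ·x = 4000×1036 + 21500×1055 + 18500×1007 + 36000×744 + 37500×915 + 22000×1113 + 12500×454
  = 4144000 + 22682500 + 18629500 + 26784000 + 34312500 + 24486000 + 5675000 = 136713500
Ratio = 18178500 / 136713500 = 0.13296785

0.1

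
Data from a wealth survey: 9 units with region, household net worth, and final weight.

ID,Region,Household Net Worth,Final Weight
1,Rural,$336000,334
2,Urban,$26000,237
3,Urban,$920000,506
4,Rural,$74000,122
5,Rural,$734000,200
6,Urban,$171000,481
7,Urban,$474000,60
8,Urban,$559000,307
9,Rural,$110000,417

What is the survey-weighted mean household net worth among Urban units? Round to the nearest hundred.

Urban rows: 2, 3, 6, 7, 8
Weighted sum = 26000×237 + 920000×506 + 171000×481 + 474000×60 + 559000×307
  = 753986000
Sum of weights = 237 + 506 + 481 + 60 + 307 = 1591
Weighted mean = 753986000 / 1591 = 473906.98

473900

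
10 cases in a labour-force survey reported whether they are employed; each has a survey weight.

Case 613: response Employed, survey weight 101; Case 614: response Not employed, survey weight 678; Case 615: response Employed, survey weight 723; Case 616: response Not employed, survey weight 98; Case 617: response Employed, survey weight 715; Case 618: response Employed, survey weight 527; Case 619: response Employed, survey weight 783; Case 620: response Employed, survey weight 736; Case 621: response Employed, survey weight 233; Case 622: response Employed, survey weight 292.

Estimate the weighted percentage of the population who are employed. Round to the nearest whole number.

84

Sum of weights for 'Employed' = 101 + 723 + 715 + 527 + 783 + 736 + 233 + 292 = 4110
Total weight = 101 + 678 + 723 + 98 + 715 + 527 + 783 + 736 + 233 + 292 = 4886
Weighted proportion = 4110 / 4886 = 0.84117888 → 84.117888%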